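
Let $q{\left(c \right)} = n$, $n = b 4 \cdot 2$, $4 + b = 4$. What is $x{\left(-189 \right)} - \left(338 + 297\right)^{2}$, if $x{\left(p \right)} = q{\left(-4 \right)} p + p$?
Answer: $-403414$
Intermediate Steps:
$b = 0$ ($b = -4 + 4 = 0$)
$n = 0$ ($n = 0 \cdot 4 \cdot 2 = 0 \cdot 2 = 0$)
$q{\left(c \right)} = 0$
$x{\left(p \right)} = p$ ($x{\left(p \right)} = 0 p + p = 0 + p = p$)
$x{\left(-189 \right)} - \left(338 + 297\right)^{2} = -189 - \left(338 + 297\right)^{2} = -189 - 635^{2} = -189 - 403225 = -403414$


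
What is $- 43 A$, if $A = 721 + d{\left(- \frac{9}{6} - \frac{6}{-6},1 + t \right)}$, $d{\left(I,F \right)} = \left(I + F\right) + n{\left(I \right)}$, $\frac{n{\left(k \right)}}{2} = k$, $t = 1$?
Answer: $- \frac{62049}{2} \approx -31025.0$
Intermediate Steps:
$n{\left(k \right)} = 2 k$
$d{\left(I,F \right)} = F + 3 I$ ($d{\left(I,F \right)} = \left(I + F\right) + 2 I = \left(F + I\right) + 2 I = F + 3 I$)
$A = \frac{1443}{2}$ ($A = 721 + \left(\left(1 + 1\right) + 3 \left(- \frac{9}{6} - \frac{6}{-6}\right)\right) = 721 + \left(2 + 3 \left(\left(-9\right) \frac{1}{6} - -1\right)\right) = 721 + \left(2 + 3 \left(- \frac{3}{2} + 1\right)\right) = 721 + \left(2 + 3 \left(- \frac{1}{2}\right)\right) = 721 + \left(2 - \frac{3}{2}\right) = 721 + \frac{1}{2} = \frac{1443}{2} \approx 721.5$)
$- 43 A = \left(-43\right) \frac{1443}{2} = - \frac{62049}{2}$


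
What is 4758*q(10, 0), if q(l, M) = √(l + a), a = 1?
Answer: 4758*√11 ≈ 15781.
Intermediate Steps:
q(l, M) = √(1 + l) (q(l, M) = √(l + 1) = √(1 + l))
4758*q(10, 0) = 4758*√(1 + 10) = 4758*√11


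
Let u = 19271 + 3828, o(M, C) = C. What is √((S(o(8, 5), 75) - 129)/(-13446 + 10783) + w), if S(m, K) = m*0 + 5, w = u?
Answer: √163808482543/2663 ≈ 151.98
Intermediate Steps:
u = 23099
w = 23099
S(m, K) = 5 (S(m, K) = 0 + 5 = 5)
√((S(o(8, 5), 75) - 129)/(-13446 + 10783) + w) = √((5 - 129)/(-13446 + 10783) + 23099) = √(-124/(-2663) + 23099) = √(-124*(-1/2663) + 23099) = √(124/2663 + 23099) = √(61512761/2663) = √163808482543/2663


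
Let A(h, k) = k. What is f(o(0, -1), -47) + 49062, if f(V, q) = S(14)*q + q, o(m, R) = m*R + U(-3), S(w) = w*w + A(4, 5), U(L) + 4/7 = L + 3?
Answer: 39568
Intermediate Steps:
U(L) = 17/7 + L (U(L) = -4/7 + (L + 3) = -4/7 + (3 + L) = 17/7 + L)
S(w) = 5 + w**2 (S(w) = w*w + 5 = w**2 + 5 = 5 + w**2)
o(m, R) = -4/7 + R*m (o(m, R) = m*R + (17/7 - 3) = R*m - 4/7 = -4/7 + R*m)
f(V, q) = 202*q (f(V, q) = (5 + 14**2)*q + q = (5 + 196)*q + q = 201*q + q = 202*q)
f(o(0, -1), -47) + 49062 = 202*(-47) + 49062 = -9494 + 49062 = 39568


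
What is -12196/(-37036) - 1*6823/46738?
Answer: 79330005/432747142 ≈ 0.18332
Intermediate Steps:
-12196/(-37036) - 1*6823/46738 = -12196*(-1/37036) - 6823*1/46738 = 3049/9259 - 6823/46738 = 79330005/432747142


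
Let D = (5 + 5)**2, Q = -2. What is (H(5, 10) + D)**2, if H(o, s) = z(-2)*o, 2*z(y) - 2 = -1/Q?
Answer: 180625/16 ≈ 11289.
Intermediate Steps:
z(y) = 5/4 (z(y) = 1 + (-1/(-2))/2 = 1 + (-1*(-1/2))/2 = 1 + (1/2)*(1/2) = 1 + 1/4 = 5/4)
D = 100 (D = 10**2 = 100)
H(o, s) = 5*o/4
(H(5, 10) + D)**2 = ((5/4)*5 + 100)**2 = (25/4 + 100)**2 = (425/4)**2 = 180625/16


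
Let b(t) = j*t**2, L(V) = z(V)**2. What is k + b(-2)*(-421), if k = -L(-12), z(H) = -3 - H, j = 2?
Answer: -3449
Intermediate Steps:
L(V) = (-3 - V)**2
b(t) = 2*t**2
k = -81 (k = -(3 - 12)**2 = -1*(-9)**2 = -1*81 = -81)
k + b(-2)*(-421) = -81 + (2*(-2)**2)*(-421) = -81 + (2*4)*(-421) = -81 + 8*(-421) = -81 - 3368 = -3449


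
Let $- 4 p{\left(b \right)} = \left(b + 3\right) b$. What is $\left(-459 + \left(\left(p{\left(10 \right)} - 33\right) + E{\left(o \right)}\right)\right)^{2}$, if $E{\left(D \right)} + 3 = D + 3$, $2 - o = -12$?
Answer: $\frac{1042441}{4} \approx 2.6061 \cdot 10^{5}$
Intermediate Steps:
$o = 14$ ($o = 2 - -12 = 2 + 12 = 14$)
$E{\left(D \right)} = D$ ($E{\left(D \right)} = -3 + \left(D + 3\right) = -3 + \left(3 + D\right) = D$)
$p{\left(b \right)} = - \frac{b \left(3 + b\right)}{4}$ ($p{\left(b \right)} = - \frac{\left(b + 3\right) b}{4} = - \frac{\left(3 + b\right) b}{4} = - \frac{b \left(3 + b\right)}{4}$)
$\left(-459 + \left(\left(p{\left(10 \right)} - 33\right) + E{\left(o \right)}\right)\right)^{2} = \left(-459 + \left(\left(\left(- \frac{1}{4}\right) 10 \left(3 + 10\right) - 33\right) + 14\right)\right)^{2} = \left(-459 + \left(\left(\left(- \frac{1}{4}\right) 10 \cdot 13 - 33\right) + 14\right)\right)^{2} = \left(-459 + \left(\left(- \frac{65}{2} - 33\right) + 14\right)\right)^{2} = \left(-459 + \left(- \frac{131}{2} + 14\right)\right)^{2} = \left(-459 - \frac{103}{2}\right)^{2} = \left(- \frac{1021}{2}\right)^{2} = \frac{1042441}{4}$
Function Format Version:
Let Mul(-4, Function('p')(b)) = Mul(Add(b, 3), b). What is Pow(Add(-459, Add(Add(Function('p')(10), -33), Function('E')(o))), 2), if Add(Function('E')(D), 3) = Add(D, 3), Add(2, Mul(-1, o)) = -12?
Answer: Rational(1042441, 4) ≈ 2.6061e+5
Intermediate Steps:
o = 14 (o = Add(2, Mul(-1, -12)) = Add(2, 12) = 14)
Function('E')(D) = D (Function('E')(D) = Add(-3, Add(D, 3)) = Add(-3, Add(3, D)) = D)
Function('p')(b) = Mul(Rational(-1, 4), b, Add(3, b)) (Function('p')(b) = Mul(Rational(-1, 4), Mul(Add(b, 3), b)) = Mul(Rational(-1, 4), Mul(Add(3, b), b)) = Mul(Rational(-1, 4), Mul(b, Add(3, b))) = Mul(Rational(-1, 4), b, Add(3, b)))
Pow(Add(-459, Add(Add(Function('p')(10), -33), Function('E')(o))), 2) = Pow(Add(-459, Add(Add(Mul(Rational(-1, 4), 10, Add(3, 10)), -33), 14)), 2) = Pow(Add(-459, Add(Add(Mul(Rational(-1, 4), 10, 13), -33), 14)), 2) = Pow(Add(-459, Add(Add(Rational(-65, 2), -33), 14)), 2) = Pow(Add(-459, Add(Rational(-131, 2), 14)), 2) = Pow(Add(-459, Rational(-103, 2)), 2) = Pow(Rational(-1021, 2), 2) = Rational(1042441, 4)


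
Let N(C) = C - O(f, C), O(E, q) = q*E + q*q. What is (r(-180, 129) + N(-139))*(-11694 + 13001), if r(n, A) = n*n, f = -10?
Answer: 15095850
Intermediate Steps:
O(E, q) = q² + E*q (O(E, q) = E*q + q² = q² + E*q)
r(n, A) = n²
N(C) = C - C*(-10 + C)
(r(-180, 129) + N(-139))*(-11694 + 13001) = ((-180)² - 139*(11 - 1*(-139)))*(-11694 + 13001) = (32400 - 139*(11 + 139))*1307 = (32400 - 139*150)*1307 = (32400 - 20850)*1307 = 11550*1307 = 15095850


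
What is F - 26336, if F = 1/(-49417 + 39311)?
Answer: -266151617/10106 ≈ -26336.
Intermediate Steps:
F = -1/10106 (F = 1/(-10106) = -1/10106 ≈ -9.8951e-5)
F - 26336 = -1/10106 - 26336 = -266151617/10106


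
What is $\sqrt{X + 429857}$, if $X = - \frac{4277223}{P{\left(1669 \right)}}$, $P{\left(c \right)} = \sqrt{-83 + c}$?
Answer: $\frac{\sqrt{1081260578372 - 6783675678 \sqrt{1586}}}{1586} \approx 567.85$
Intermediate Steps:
$X = - \frac{4277223 \sqrt{1586}}{1586}$ ($X = - \frac{4277223}{\sqrt{-83 + 1669}} = - \frac{4277223}{\sqrt{1586}} = - 4277223 \frac{\sqrt{1586}}{1586} = - \frac{4277223 \sqrt{1586}}{1586} \approx -1.074 \cdot 10^{5}$)
$\sqrt{X + 429857} = \sqrt{- \frac{4277223 \sqrt{1586}}{1586} + 429857} = \sqrt{429857 - \frac{4277223 \sqrt{1586}}{1586}}$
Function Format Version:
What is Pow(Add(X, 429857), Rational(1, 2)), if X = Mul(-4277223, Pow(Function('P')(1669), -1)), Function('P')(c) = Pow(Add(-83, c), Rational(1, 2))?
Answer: Mul(Rational(1, 1586), Pow(Add(1081260578372, Mul(-6783675678, Pow(1586, Rational(1, 2)))), Rational(1, 2))) ≈ 567.85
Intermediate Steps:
X = Mul(Rational(-4277223, 1586), Pow(1586, Rational(1, 2))) (X = Mul(-4277223, Pow(Pow(Add(-83, 1669), Rational(1, 2)), -1)) = Mul(-4277223, Pow(Pow(1586, Rational(1, 2)), -1)) = Mul(-4277223, Mul(Rational(1, 1586), Pow(1586, Rational(1, 2)))) = Mul(Rational(-4277223, 1586), Pow(1586, Rational(1, 2))) ≈ -1.0740e+5)
Pow(Add(X, 429857), Rational(1, 2)) = Pow(Add(Mul(Rational(-4277223, 1586), Pow(1586, Rational(1, 2))), 429857), Rational(1, 2)) = Pow(Add(429857, Mul(Rational(-4277223, 1586), Pow(1586, Rational(1, 2)))), Rational(1, 2))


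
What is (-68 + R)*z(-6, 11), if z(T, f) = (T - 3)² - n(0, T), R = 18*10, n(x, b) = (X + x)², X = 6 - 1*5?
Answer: 8960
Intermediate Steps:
X = 1 (X = 6 - 5 = 1)
n(x, b) = (1 + x)²
R = 180
z(T, f) = -1 + (-3 + T)² (z(T, f) = (T - 3)² - (1 + 0)² = (-3 + T)² - 1*1² = (-3 + T)² - 1*1 = (-3 + T)² - 1 = -1 + (-3 + T)²)
(-68 + R)*z(-6, 11) = (-68 + 180)*(-1 + (-3 - 6)²) = 112*(-1 + (-9)²) = 112*(-1 + 81) = 112*80 = 8960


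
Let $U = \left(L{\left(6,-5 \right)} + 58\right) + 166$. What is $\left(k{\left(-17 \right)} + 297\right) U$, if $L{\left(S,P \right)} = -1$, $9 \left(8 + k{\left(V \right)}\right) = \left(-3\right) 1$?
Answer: $\frac{193118}{3} \approx 64373.0$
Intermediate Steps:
$k{\left(V \right)} = - \frac{25}{3}$ ($k{\left(V \right)} = -8 + \frac{\left(-3\right) 1}{9} = -8 + \frac{1}{9} \left(-3\right) = -8 - \frac{1}{3} = - \frac{25}{3}$)
$U = 223$ ($U = \left(-1 + 58\right) + 166 = 57 + 166 = 223$)
$\left(k{\left(-17 \right)} + 297\right) U = \left(- \frac{25}{3} + 297\right) 223 = \frac{866}{3} \cdot 223 = \frac{193118}{3}$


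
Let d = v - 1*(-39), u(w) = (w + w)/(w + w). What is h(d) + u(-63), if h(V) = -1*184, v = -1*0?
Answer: -183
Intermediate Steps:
u(w) = 1 (u(w) = (2*w)/((2*w)) = (2*w)*(1/(2*w)) = 1)
v = 0
d = 39 (d = 0 - 1*(-39) = 0 + 39 = 39)
h(V) = -184
h(d) + u(-63) = -184 + 1 = -183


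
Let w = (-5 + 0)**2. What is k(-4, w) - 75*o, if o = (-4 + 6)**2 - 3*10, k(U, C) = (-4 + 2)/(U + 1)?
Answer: 5852/3 ≈ 1950.7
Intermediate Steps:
w = 25 (w = (-5)**2 = 25)
k(U, C) = -2/(1 + U)
o = -26 (o = 2**2 - 30 = 4 - 30 = -26)
k(-4, w) - 75*o = -2/(1 - 4) - 75*(-26) = -2/(-3) + 1950 = -2*(-1/3) + 1950 = 2/3 + 1950 = 5852/3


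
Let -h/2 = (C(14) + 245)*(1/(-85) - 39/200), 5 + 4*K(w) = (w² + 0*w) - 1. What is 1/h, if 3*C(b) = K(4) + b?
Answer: 3400/352203 ≈ 0.0096535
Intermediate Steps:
K(w) = -3/2 + w²/4 (K(w) = -5/4 + ((w² + 0*w) - 1)/4 = -5/4 + ((w² + 0) - 1)/4 = -5/4 + (w² - 1)/4 = -5/4 + (-1 + w²)/4 = -5/4 + (-¼ + w²/4) = -3/2 + w²/4)
C(b) = ⅚ + b/3 (C(b) = ((-3/2 + (¼)*4²) + b)/3 = ((-3/2 + (¼)*16) + b)/3 = ((-3/2 + 4) + b)/3 = (5/2 + b)/3 = ⅚ + b/3)
h = 352203/3400 (h = -2*((⅚ + (⅓)*14) + 245)*(1/(-85) - 39/200) = -2*((⅚ + 14/3) + 245)*(1*(-1/85) - 39*1/200) = -2*(11/2 + 245)*(-1/85 - 39/200) = -501*(-703)/3400 = -2*(-352203/6800) = 352203/3400 ≈ 103.59)
1/h = 1/(352203/3400) = 3400/352203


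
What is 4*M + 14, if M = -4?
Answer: -2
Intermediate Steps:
4*M + 14 = 4*(-4) + 14 = -16 + 14 = -2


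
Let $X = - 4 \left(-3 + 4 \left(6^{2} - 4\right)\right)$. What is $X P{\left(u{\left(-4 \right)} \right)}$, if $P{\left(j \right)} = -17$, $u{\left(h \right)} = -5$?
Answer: $8500$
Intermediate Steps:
$X = -500$ ($X = - 4 \left(-3 + 4 \left(36 - 4\right)\right) = - 4 \left(-3 + 4 \cdot 32\right) = - 4 \left(-3 + 128\right) = \left(-4\right) 125 = -500$)
$X P{\left(u{\left(-4 \right)} \right)} = \left(-500\right) \left(-17\right) = 8500$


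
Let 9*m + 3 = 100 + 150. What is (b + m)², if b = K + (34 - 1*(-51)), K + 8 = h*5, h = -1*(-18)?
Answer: 3062500/81 ≈ 37809.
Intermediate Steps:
h = 18
K = 82 (K = -8 + 18*5 = -8 + 90 = 82)
b = 167 (b = 82 + (34 - 1*(-51)) = 82 + (34 + 51) = 82 + 85 = 167)
m = 247/9 (m = -⅓ + (100 + 150)/9 = -⅓ + (⅑)*250 = -⅓ + 250/9 = 247/9 ≈ 27.444)
(b + m)² = (167 + 247/9)² = (1750/9)² = 3062500/81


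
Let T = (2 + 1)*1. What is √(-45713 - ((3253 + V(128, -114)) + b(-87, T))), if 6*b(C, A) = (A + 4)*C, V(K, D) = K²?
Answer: I*√260994/2 ≈ 255.44*I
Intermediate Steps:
T = 3 (T = 3*1 = 3)
b(C, A) = C*(4 + A)/6 (b(C, A) = ((A + 4)*C)/6 = ((4 + A)*C)/6 = (C*(4 + A))/6 = C*(4 + A)/6)
√(-45713 - ((3253 + V(128, -114)) + b(-87, T))) = √(-45713 - ((3253 + 128²) + (⅙)*(-87)*(4 + 3))) = √(-45713 - ((3253 + 16384) + (⅙)*(-87)*7)) = √(-45713 - (19637 - 203/2)) = √(-45713 - 1*39071/2) = √(-45713 - 39071/2) = √(-130497/2) = I*√260994/2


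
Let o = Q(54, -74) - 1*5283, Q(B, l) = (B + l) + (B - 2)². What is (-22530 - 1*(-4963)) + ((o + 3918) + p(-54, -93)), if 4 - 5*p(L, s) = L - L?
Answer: -81236/5 ≈ -16247.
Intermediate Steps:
Q(B, l) = B + l + (-2 + B)² (Q(B, l) = (B + l) + (-2 + B)² = B + l + (-2 + B)²)
p(L, s) = ⅘ (p(L, s) = ⅘ - (L - L)/5 = ⅘ - ⅕*0 = ⅘ + 0 = ⅘)
o = -2599 (o = (54 - 74 + (-2 + 54)²) - 1*5283 = (54 - 74 + 52²) - 5283 = (54 - 74 + 2704) - 5283 = 2684 - 5283 = -2599)
(-22530 - 1*(-4963)) + ((o + 3918) + p(-54, -93)) = (-22530 - 1*(-4963)) + ((-2599 + 3918) + ⅘) = (-22530 + 4963) + (1319 + ⅘) = -17567 + 6599/5 = -81236/5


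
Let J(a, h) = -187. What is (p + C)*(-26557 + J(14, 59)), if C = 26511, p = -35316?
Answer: 235480920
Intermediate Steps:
(p + C)*(-26557 + J(14, 59)) = (-35316 + 26511)*(-26557 - 187) = -8805*(-26744) = 235480920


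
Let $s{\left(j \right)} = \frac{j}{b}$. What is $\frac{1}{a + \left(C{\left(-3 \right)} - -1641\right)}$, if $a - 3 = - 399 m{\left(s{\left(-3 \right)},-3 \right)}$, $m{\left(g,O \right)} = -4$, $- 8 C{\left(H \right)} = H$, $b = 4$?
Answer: $\frac{8}{25923} \approx 0.00030861$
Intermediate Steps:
$C{\left(H \right)} = - \frac{H}{8}$
$s{\left(j \right)} = \frac{j}{4}$
$a = 1599$ ($a = 3 - -1596 = 3 + 1596 = 1599$)
$\frac{1}{a + \left(C{\left(-3 \right)} - -1641\right)} = \frac{1}{1599 - - \frac{13131}{8}} = \frac{1}{1599 + \left(\frac{3}{8} + 1641\right)} = \frac{1}{1599 + \frac{13131}{8}} = \frac{1}{\frac{25923}{8}} = \frac{8}{25923}$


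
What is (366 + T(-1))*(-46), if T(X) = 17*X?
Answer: -16054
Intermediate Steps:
(366 + T(-1))*(-46) = (366 + 17*(-1))*(-46) = (366 - 17)*(-46) = 349*(-46) = -16054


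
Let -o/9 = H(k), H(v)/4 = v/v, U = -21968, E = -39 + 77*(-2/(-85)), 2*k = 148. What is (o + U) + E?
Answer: -1873501/85 ≈ -22041.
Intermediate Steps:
k = 74 (k = (½)*148 = 74)
E = -3161/85 (E = -39 + 77*(-2*(-1/85)) = -39 + 77*(2/85) = -39 + 154/85 = -3161/85 ≈ -37.188)
H(v) = 4 (H(v) = 4*(v/v) = 4*1 = 4)
o = -36 (o = -9*4 = -36)
(o + U) + E = (-36 - 21968) - 3161/85 = -22004 - 3161/85 = -1873501/85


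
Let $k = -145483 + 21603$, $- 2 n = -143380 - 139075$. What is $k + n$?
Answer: $\frac{34695}{2} \approx 17348.0$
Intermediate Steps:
$n = \frac{282455}{2}$ ($n = - \frac{-143380 - 139075}{2} = \left(- \frac{1}{2}\right) \left(-282455\right) = \frac{282455}{2} \approx 1.4123 \cdot 10^{5}$)
$k = -123880$
$k + n = -123880 + \frac{282455}{2} = \frac{34695}{2}$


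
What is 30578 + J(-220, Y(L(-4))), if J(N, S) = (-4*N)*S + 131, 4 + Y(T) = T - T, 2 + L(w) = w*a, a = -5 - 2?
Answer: 27189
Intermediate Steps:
a = -7
L(w) = -2 - 7*w (L(w) = -2 + w*(-7) = -2 - 7*w)
Y(T) = -4 (Y(T) = -4 + (T - T) = -4 + 0 = -4)
J(N, S) = 131 - 4*N*S (J(N, S) = -4*N*S + 131 = 131 - 4*N*S)
30578 + J(-220, Y(L(-4))) = 30578 + (131 - 4*(-220)*(-4)) = 30578 + (131 - 3520) = 30578 - 3389 = 27189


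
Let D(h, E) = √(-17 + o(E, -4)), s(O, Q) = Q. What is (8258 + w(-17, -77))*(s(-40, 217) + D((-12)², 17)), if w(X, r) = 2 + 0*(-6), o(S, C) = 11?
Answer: 1792420 + 8260*I*√6 ≈ 1.7924e+6 + 20233.0*I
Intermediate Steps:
w(X, r) = 2 (w(X, r) = 2 + 0 = 2)
D(h, E) = I*√6 (D(h, E) = √(-17 + 11) = √(-6) = I*√6)
(8258 + w(-17, -77))*(s(-40, 217) + D((-12)², 17)) = (8258 + 2)*(217 + I*√6) = 8260*(217 + I*√6) = 1792420 + 8260*I*√6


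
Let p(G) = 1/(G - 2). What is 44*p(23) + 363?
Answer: 7667/21 ≈ 365.10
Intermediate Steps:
p(G) = 1/(-2 + G)
44*p(23) + 363 = 44/(-2 + 23) + 363 = 44/21 + 363 = 7667/21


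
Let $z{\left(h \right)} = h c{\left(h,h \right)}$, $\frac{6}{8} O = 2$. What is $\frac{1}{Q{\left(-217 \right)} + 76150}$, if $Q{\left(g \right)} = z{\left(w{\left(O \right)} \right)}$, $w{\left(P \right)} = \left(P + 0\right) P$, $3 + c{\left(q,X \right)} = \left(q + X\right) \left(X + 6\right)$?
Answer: $\frac{729}{56464454} \approx 1.2911 \cdot 10^{-5}$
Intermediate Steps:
$c{\left(q,X \right)} = -3 + \left(6 + X\right) \left(X + q\right)$ ($c{\left(q,X \right)} = -3 + \left(q + X\right) \left(X + 6\right) = -3 + \left(X + q\right) \left(6 + X\right) = -3 + \left(6 + X\right) \left(X + q\right)$)
$O = \frac{8}{3}$ ($O = \frac{4}{3} \cdot 2 = \frac{8}{3} \approx 2.6667$)
$w{\left(P \right)} = P^{2}$ ($w{\left(P \right)} = P P = P^{2}$)
$z{\left(h \right)} = h \left(-3 + 2 h^{2} + 12 h\right)$ ($z{\left(h \right)} = h \left(-3 + h^{2} + 6 h + 6 h + h h\right) = h \left(-3 + h^{2} + 6 h + 6 h + h^{2}\right) = h \left(-3 + 2 h^{2} + 12 h\right)$)
$Q{\left(g \right)} = \frac{951104}{729}$ ($Q{\left(g \right)} = \left(\frac{8}{3}\right)^{2} \left(-3 + 2 \left(\left(\frac{8}{3}\right)^{2}\right)^{2} + 12 \left(\frac{8}{3}\right)^{2}\right) = \frac{64 \left(-3 + 2 \left(\frac{64}{9}\right)^{2} + 12 \cdot \frac{64}{9}\right)}{9} = \frac{64 \left(-3 + 2 \cdot \frac{4096}{81} + \frac{256}{3}\right)}{9} = \frac{64 \left(-3 + \frac{8192}{81} + \frac{256}{3}\right)}{9} = \frac{64}{9} \cdot \frac{14861}{81} = \frac{951104}{729}$)
$\frac{1}{Q{\left(-217 \right)} + 76150} = \frac{1}{\frac{951104}{729} + 76150} = \frac{1}{\frac{56464454}{729}} = \frac{729}{56464454}$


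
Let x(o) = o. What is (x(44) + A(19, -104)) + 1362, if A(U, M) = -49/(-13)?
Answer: 18327/13 ≈ 1409.8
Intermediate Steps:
A(U, M) = 49/13 (A(U, M) = -49*(-1/13) = 49/13)
(x(44) + A(19, -104)) + 1362 = (44 + 49/13) + 1362 = 621/13 + 1362 = 18327/13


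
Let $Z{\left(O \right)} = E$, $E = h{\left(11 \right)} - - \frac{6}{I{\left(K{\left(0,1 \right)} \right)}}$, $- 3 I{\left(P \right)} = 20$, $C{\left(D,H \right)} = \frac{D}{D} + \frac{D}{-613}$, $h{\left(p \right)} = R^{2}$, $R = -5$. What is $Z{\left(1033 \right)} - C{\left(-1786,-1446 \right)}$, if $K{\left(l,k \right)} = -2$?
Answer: $\frac{123743}{6130} \approx 20.186$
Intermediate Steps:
$h{\left(p \right)} = 25$ ($h{\left(p \right)} = \left(-5\right)^{2} = 25$)
$C{\left(D,H \right)} = 1 - \frac{D}{613}$ ($C{\left(D,H \right)} = 1 + D \left(- \frac{1}{613}\right) = 1 - \frac{D}{613}$)
$I{\left(P \right)} = - \frac{20}{3}$ ($I{\left(P \right)} = \left(- \frac{1}{3}\right) 20 = - \frac{20}{3}$)
$E = \frac{241}{10}$ ($E = 25 - - \frac{6}{- \frac{20}{3}} = 25 - \left(-6\right) \left(- \frac{3}{20}\right) = 25 - \frac{9}{10} = \frac{241}{10} \approx 24.1$)
$Z{\left(O \right)} = \frac{241}{10}$
$Z{\left(1033 \right)} - C{\left(-1786,-1446 \right)} = \frac{241}{10} - \left(1 - - \frac{1786}{613}\right) = \frac{241}{10} - \left(1 + \frac{1786}{613}\right) = \frac{241}{10} - \frac{2399}{613} = \frac{123743}{6130}$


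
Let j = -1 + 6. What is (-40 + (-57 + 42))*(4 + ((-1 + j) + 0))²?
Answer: -3520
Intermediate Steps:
j = 5
(-40 + (-57 + 42))*(4 + ((-1 + j) + 0))² = (-40 + (-57 + 42))*(4 + ((-1 + 5) + 0))² = (-40 - 15)*(4 + (4 + 0))² = -55*(4 + 4)² = -55*8² = -55*64 = -3520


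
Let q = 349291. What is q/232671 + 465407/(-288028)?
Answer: -7681123949/67015762788 ≈ -0.11462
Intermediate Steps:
q/232671 + 465407/(-288028) = 349291/232671 + 465407/(-288028) = 349291*(1/232671) + 465407*(-1/288028) = 349291/232671 - 465407/288028 = -7681123949/67015762788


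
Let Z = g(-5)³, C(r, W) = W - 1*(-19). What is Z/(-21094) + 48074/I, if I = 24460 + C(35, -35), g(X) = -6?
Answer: 254838215/128905434 ≈ 1.9769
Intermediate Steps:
C(r, W) = 19 + W (C(r, W) = W + 19 = 19 + W)
I = 24444 (I = 24460 + (19 - 35) = 24460 - 16 = 24444)
Z = -216 (Z = (-6)³ = -216)
Z/(-21094) + 48074/I = -216/(-21094) + 48074/24444 = -216*(-1/21094) + 48074*(1/24444) = 108/10547 + 24037/12222 = 254838215/128905434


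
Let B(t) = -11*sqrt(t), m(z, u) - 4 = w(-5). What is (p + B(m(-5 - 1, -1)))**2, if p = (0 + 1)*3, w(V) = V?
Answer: (3 - 11*I)**2 ≈ -112.0 - 66.0*I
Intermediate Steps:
m(z, u) = -1 (m(z, u) = 4 - 5 = -1)
p = 3 (p = 1*3 = 3)
(p + B(m(-5 - 1, -1)))**2 = (3 - 11*I)**2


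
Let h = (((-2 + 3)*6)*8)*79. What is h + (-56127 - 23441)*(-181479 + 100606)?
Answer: 6434906656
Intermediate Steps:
h = 3792 (h = ((1*6)*8)*79 = (6*8)*79 = 48*79 = 3792)
h + (-56127 - 23441)*(-181479 + 100606) = 3792 + (-56127 - 23441)*(-181479 + 100606) = 3792 - 79568*(-80873) = 3792 + 6434902864 = 6434906656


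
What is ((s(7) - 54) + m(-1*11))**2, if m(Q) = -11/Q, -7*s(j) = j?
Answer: 2916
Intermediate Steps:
s(j) = -j/7
((s(7) - 54) + m(-1*11))**2 = ((-1/7*7 - 54) - 11/((-1*11)))**2 = ((-1 - 54) - 11/(-11))**2 = (-55 - 11*(-1/11))**2 = (-55 + 1)**2 = (-54)**2 = 2916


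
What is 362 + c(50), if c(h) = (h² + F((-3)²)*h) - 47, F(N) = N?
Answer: 3265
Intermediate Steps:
c(h) = -47 + h² + 9*h (c(h) = (h² + (-3)²*h) - 47 = (h² + 9*h) - 47 = -47 + h² + 9*h)
362 + c(50) = 362 + (-47 + 50² + 9*50) = 362 + (-47 + 2500 + 450) = 362 + 2903 = 3265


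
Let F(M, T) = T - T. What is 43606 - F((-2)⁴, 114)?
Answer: 43606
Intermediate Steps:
F(M, T) = 0
43606 - F((-2)⁴, 114) = 43606 - 1*0 = 43606 + 0 = 43606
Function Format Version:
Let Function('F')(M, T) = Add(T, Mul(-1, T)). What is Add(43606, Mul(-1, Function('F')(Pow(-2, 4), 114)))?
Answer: 43606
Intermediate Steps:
Function('F')(M, T) = 0
Add(43606, Mul(-1, Function('F')(Pow(-2, 4), 114))) = Add(43606, Mul(-1, 0)) = Add(43606, 0) = 43606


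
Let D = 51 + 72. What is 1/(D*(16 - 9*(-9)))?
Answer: 1/11931 ≈ 8.3815e-5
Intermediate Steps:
D = 123
1/(D*(16 - 9*(-9))) = 1/(123*(16 - 9*(-9))) = 1/(123*(16 + 81)) = 1/(123*97) = 1/11931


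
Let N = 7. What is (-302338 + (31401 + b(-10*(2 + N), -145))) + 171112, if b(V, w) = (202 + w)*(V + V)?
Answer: -110085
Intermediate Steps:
b(V, w) = 2*V*(202 + w) (b(V, w) = (202 + w)*(2*V) = 2*V*(202 + w))
(-302338 + (31401 + b(-10*(2 + N), -145))) + 171112 = (-302338 + (31401 + 2*(-10*(2 + 7))*(202 - 145))) + 171112 = (-302338 + (31401 + 2*(-10*9)*57)) + 171112 = (-302338 + (31401 + 2*(-90)*57)) + 171112 = (-302338 + (31401 - 10260)) + 171112 = (-302338 + 21141) + 171112 = -281197 + 171112 = -110085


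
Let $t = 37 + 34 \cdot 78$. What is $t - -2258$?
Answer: $4947$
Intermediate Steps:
$t = 2689$ ($t = 37 + 2652 = 2689$)
$t - -2258 = 2689 - -2258 = 2689 + 2258 = 4947$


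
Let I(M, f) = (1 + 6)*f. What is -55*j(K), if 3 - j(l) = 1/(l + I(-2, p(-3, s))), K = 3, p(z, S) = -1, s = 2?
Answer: -715/4 ≈ -178.75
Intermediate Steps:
I(M, f) = 7*f
j(l) = 3 - 1/(-7 + l) (j(l) = 3 - 1/(l + 7*(-1)) = 3 - 1/(l - 7) = 3 - 1/(-7 + l))
-55*j(K) = -55*(-22 + 3*3)/(-7 + 3) = -55*(-22 + 9)/(-4) = -(-55)*(-13)/4 = -55*13/4 = -715/4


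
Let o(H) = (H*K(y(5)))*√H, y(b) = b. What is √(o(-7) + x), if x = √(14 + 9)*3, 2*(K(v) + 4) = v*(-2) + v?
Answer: √(12*√23 + 182*I*√7)/2 ≈ 8.2349 + 7.3093*I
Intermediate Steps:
K(v) = -4 - v/2 (K(v) = -4 + (v*(-2) + v)/2 = -4 + (-2*v + v)/2 = -4 + (-v)/2 = -4 - v/2)
x = 3*√23 (x = √23*3 = 3*√23 ≈ 14.387)
o(H) = -13*H^(3/2)/2 (o(H) = (H*(-4 - ½*5))*√H = (H*(-4 - 5/2))*√H = (H*(-13/2))*√H = (-13*H/2)*√H = -13*H^(3/2)/2)
√(o(-7) + x) = √(-(-91)*I*√7/2 + 3*√23) = √(91*I*√7/2 + 3*√23) = √(3*√23 + 91*I*√7/2)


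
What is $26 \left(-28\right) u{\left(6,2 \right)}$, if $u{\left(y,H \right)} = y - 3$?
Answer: $-2184$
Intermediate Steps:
$u{\left(y,H \right)} = -3 + y$ ($u{\left(y,H \right)} = y - 3 = -3 + y$)
$26 \left(-28\right) u{\left(6,2 \right)} = 26 \left(-28\right) \left(-3 + 6\right) = \left(-728\right) 3 = -2184$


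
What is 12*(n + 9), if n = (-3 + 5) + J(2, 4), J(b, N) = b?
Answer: 156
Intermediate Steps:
n = 4 (n = (-3 + 5) + 2 = 2 + 2 = 4)
12*(n + 9) = 12*(4 + 9) = 12*13 = 156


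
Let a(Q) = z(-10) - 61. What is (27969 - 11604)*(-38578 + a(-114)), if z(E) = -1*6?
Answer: -632425425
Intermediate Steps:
z(E) = -6
a(Q) = -67 (a(Q) = -6 - 61 = -67)
(27969 - 11604)*(-38578 + a(-114)) = (27969 - 11604)*(-38578 - 67) = 16365*(-38645) = -632425425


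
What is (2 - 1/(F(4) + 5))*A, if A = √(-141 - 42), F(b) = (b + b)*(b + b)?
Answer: 137*I*√183/69 ≈ 26.859*I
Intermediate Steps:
F(b) = 4*b² (F(b) = (2*b)*(2*b) = 4*b²)
A = I*√183 (A = √(-183) = I*√183 ≈ 13.528*I)
(2 - 1/(F(4) + 5))*A = (2 - 1/(4*4² + 5))*(I*√183) = (2 - 1/(4*16 + 5))*(I*√183) = (2 - 1/(64 + 5))*(I*√183) = (2 - 1/69)*(I*√183) = 137*(I*√183)/69 = 137*I*√183/69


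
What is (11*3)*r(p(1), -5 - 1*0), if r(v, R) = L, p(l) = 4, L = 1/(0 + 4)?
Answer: 33/4 ≈ 8.2500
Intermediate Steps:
L = ¼ (L = 1/4 = ¼ ≈ 0.25000)
r(v, R) = ¼
(11*3)*r(p(1), -5 - 1*0) = (11*3)*(¼) = 33*(¼) = 33/4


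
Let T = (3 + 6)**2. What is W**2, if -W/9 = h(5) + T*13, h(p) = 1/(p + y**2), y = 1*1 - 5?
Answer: 4401260964/49 ≈ 8.9822e+7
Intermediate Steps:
T = 81 (T = 9**2 = 81)
y = -4 (y = 1 - 5 = -4)
h(p) = 1/(16 + p) (h(p) = 1/(p + (-4)**2) = 1/(p + 16) = 1/(16 + p))
W = -66342/7 (W = -9*(1/(16 + 5) + 81*13) = -9*(1/21 + 1053) = -9*22114/21 = -66342/7 ≈ -9477.4)
W**2 = (-66342/7)**2 = 4401260964/49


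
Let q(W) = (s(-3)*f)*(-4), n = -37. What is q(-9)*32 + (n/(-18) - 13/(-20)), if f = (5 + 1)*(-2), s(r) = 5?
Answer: 1382887/180 ≈ 7682.7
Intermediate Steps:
f = -12 (f = 6*(-2) = -12)
q(W) = 240 (q(W) = (5*(-12))*(-4) = -60*(-4) = 240)
q(-9)*32 + (n/(-18) - 13/(-20)) = 240*32 + (-37/(-18) - 13/(-20)) = 7680 + (-37*(-1/18) - 13*(-1/20)) = 7680 + (37/18 + 13/20) = 7680 + 487/180 = 1382887/180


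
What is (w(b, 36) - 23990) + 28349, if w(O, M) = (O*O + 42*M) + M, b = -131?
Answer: 23068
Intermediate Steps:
w(O, M) = O² + 43*M (w(O, M) = (O² + 42*M) + M = O² + 43*M)
(w(b, 36) - 23990) + 28349 = (((-131)² + 43*36) - 23990) + 28349 = ((17161 + 1548) - 23990) + 28349 = (18709 - 23990) + 28349 = -5281 + 28349 = 23068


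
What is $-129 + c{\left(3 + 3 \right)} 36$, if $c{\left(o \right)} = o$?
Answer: $87$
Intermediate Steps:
$-129 + c{\left(3 + 3 \right)} 36 = -129 + \left(3 + 3\right) 36 = -129 + 6 \cdot 36 = -129 + 216 = 87$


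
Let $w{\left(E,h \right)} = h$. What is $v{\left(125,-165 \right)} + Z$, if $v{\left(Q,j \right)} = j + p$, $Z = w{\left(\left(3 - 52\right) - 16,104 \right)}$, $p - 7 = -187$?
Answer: $-241$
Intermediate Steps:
$p = -180$ ($p = 7 - 187 = -180$)
$Z = 104$
$v{\left(Q,j \right)} = -180 + j$ ($v{\left(Q,j \right)} = j - 180 = -180 + j$)
$v{\left(125,-165 \right)} + Z = \left(-180 - 165\right) + 104 = -345 + 104 = -241$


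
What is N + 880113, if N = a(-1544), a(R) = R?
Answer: 878569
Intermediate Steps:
N = -1544
N + 880113 = -1544 + 880113 = 878569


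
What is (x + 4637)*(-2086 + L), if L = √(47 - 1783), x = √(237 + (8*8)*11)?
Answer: -2*(1043 - I*√434)*(4637 + √941) ≈ -9.7368e+6 + 1.9448e+5*I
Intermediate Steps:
x = √941 (x = √(237 + 64*11) = √(237 + 704) = √941 ≈ 30.676)
L = 2*I*√434 (L = √(-1736) = 2*I*√434 ≈ 41.665*I)
(x + 4637)*(-2086 + L) = (√941 + 4637)*(-2086 + 2*I*√434) = (4637 + √941)*(-2086 + 2*I*√434) = (-2086 + 2*I*√434)*(4637 + √941)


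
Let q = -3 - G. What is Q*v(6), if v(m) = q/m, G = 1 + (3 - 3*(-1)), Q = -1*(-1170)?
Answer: -1950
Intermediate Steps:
Q = 1170
G = 7 (G = 1 + (3 + 3) = 1 + 6 = 7)
q = -10 (q = -3 - 1*7 = -3 - 7 = -10)
v(m) = -10/m
Q*v(6) = 1170*(-10/6) = 1170*(-10*1/6) = 1170*(-5/3) = -1950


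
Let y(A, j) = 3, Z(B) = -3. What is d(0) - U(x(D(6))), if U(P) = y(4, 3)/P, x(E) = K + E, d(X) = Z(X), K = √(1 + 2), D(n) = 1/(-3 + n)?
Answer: -69/26 - 27*√3/26 ≈ -4.4525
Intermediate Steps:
K = √3 ≈ 1.7320
d(X) = -3
x(E) = E + √3 (x(E) = √3 + E = E + √3)
U(P) = 3/P
d(0) - U(x(D(6))) = -3 - 3/(1/(-3 + 6) + √3) = -3 - 3/(1/3 + √3) = -3 - 3/(⅓ + √3)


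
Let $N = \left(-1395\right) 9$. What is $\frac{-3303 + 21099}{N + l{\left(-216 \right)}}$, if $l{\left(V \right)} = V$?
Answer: $- \frac{5932}{4257} \approx -1.3935$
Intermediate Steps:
$N = -12555$
$\frac{-3303 + 21099}{N + l{\left(-216 \right)}} = \frac{-3303 + 21099}{-12555 - 216} = \frac{17796}{-12771} = 17796 \left(- \frac{1}{12771}\right) = - \frac{5932}{4257}$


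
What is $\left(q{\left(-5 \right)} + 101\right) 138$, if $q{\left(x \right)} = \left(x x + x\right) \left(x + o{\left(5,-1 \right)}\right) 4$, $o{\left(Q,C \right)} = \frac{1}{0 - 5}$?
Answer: $-43470$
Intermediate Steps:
$o{\left(Q,C \right)} = - \frac{1}{5}$ ($o{\left(Q,C \right)} = \frac{1}{-5} = - \frac{1}{5}$)
$q{\left(x \right)} = 4 \left(- \frac{1}{5} + x\right) \left(x + x^{2}\right)$ ($q{\left(x \right)} = \left(x x + x\right) \left(x - \frac{1}{5}\right) 4 = \left(x^{2} + x\right) \left(- \frac{1}{5} + x\right) 4 = \left(x + x^{2}\right) \left(- \frac{1}{5} + x\right) 4 = \left(- \frac{1}{5} + x\right) \left(x + x^{2}\right) 4 = 4 \left(- \frac{1}{5} + x\right) \left(x + x^{2}\right)$)
$\left(q{\left(-5 \right)} + 101\right) 138 = \left(\frac{4}{5} \left(-5\right) \left(-1 + 4 \left(-5\right) + 5 \left(-5\right)^{2}\right) + 101\right) 138 = \left(\frac{4}{5} \left(-5\right) \left(-1 - 20 + 5 \cdot 25\right) + 101\right) 138 = \left(\frac{4}{5} \left(-5\right) \left(-1 - 20 + 125\right) + 101\right) 138 = \left(\frac{4}{5} \left(-5\right) 104 + 101\right) 138 = \left(-416 + 101\right) 138 = \left(-315\right) 138 = -43470$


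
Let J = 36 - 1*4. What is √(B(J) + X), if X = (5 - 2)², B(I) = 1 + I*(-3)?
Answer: I*√86 ≈ 9.2736*I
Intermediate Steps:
J = 32 (J = 36 - 4 = 32)
B(I) = 1 - 3*I
X = 9 (X = 3² = 9)
√(B(J) + X) = √((1 - 3*32) + 9) = √((1 - 96) + 9) = √(-95 + 9) = √(-86) = I*√86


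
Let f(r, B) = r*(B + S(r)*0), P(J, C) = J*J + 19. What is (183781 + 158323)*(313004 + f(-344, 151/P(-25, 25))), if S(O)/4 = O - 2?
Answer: 2462203517776/23 ≈ 1.0705e+11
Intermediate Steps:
P(J, C) = 19 + J² (P(J, C) = J² + 19 = 19 + J²)
S(O) = -8 + 4*O (S(O) = 4*(O - 2) = 4*(-2 + O) = -8 + 4*O)
f(r, B) = B*r (f(r, B) = r*(B + (-8 + 4*r)*0) = r*(B + 0) = r*B = B*r)
(183781 + 158323)*(313004 + f(-344, 151/P(-25, 25))) = (183781 + 158323)*(313004 + (151/(19 + (-25)²))*(-344)) = 342104*(313004 + (151/(19 + 625))*(-344)) = 342104*(313004 + (151/644)*(-344)) = 342104*(313004 - 12986/161) = 342104*(50380658/161) = 2462203517776/23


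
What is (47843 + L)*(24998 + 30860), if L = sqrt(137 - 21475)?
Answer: 2672414294 + 55858*I*sqrt(21338) ≈ 2.6724e+9 + 8.1595e+6*I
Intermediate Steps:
L = I*sqrt(21338) (L = sqrt(-21338) = I*sqrt(21338) ≈ 146.08*I)
(47843 + L)*(24998 + 30860) = (47843 + I*sqrt(21338))*(24998 + 30860) = (47843 + I*sqrt(21338))*55858 = 2672414294 + 55858*I*sqrt(21338)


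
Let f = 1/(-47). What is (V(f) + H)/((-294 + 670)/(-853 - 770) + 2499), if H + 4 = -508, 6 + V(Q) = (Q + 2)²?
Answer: -1843099899/8958601709 ≈ -0.20574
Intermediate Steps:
f = -1/47 ≈ -0.021277
V(Q) = -6 + (2 + Q)² (V(Q) = -6 + (Q + 2)² = -6 + (2 + Q)²)
H = -512 (H = -4 - 508 = -512)
(V(f) + H)/((-294 + 670)/(-853 - 770) + 2499) = ((-6 + (2 - 1/47)²) - 512)/((-294 + 670)/(-853 - 770) + 2499) = ((-6 + (93/47)²) - 512)/(376/(-1623) + 2499) = ((-6 + 8649/2209) - 512)/(376*(-1/1623) + 2499) = (-4605/2209 - 512)/(-376/1623 + 2499) = -1135613/(2209*4055501/1623) = -1135613/2209*1623/4055501 = -1843099899/8958601709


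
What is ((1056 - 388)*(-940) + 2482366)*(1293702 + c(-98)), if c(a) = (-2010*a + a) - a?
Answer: 2764389272172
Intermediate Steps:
c(a) = -2010*a (c(a) = -2009*a - a = -2010*a)
((1056 - 388)*(-940) + 2482366)*(1293702 + c(-98)) = ((1056 - 388)*(-940) + 2482366)*(1293702 - 2010*(-98)) = (668*(-940) + 2482366)*(1293702 + 196980) = (-627920 + 2482366)*1490682 = 1854446*1490682 = 2764389272172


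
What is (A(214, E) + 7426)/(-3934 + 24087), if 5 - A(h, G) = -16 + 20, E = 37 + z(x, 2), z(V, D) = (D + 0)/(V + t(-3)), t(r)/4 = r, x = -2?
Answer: 1061/2879 ≈ 0.36853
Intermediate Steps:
t(r) = 4*r
z(V, D) = D/(-12 + V) (z(V, D) = (D + 0)/(V + 4*(-3)) = D/(V - 12) = D/(-12 + V))
E = 258/7 (E = 37 + 2/(-12 - 2) = 37 + 2/(-14) = 37 + 2*(-1/14) = 37 - 1/7 = 258/7 ≈ 36.857)
A(h, G) = 1 (A(h, G) = 5 - (-16 + 20) = 5 - 1*4 = 5 - 4 = 1)
(A(214, E) + 7426)/(-3934 + 24087) = (1 + 7426)/(-3934 + 24087) = 7427/20153 = 7427*(1/20153) = 1061/2879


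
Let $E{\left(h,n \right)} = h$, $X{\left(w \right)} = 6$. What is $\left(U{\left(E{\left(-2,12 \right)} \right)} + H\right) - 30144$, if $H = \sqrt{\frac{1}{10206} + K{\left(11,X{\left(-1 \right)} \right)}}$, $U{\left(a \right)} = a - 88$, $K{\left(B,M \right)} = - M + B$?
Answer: $-30234 + \frac{\sqrt{714434}}{378} \approx -30232.0$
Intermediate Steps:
$K{\left(B,M \right)} = B - M$
$U{\left(a \right)} = -88 + a$
$H = \frac{\sqrt{714434}}{378}$ ($H = \sqrt{\frac{1}{10206} + \left(11 - 6\right)} = \sqrt{\frac{1}{10206} + 5} = \sqrt{\frac{51031}{10206}} = \frac{\sqrt{714434}}{378} \approx 2.2361$)
$\left(U{\left(E{\left(-2,12 \right)} \right)} + H\right) - 30144 = \left(\left(-88 - 2\right) + \frac{\sqrt{714434}}{378}\right) - 30144 = \left(-90 + \frac{\sqrt{714434}}{378}\right) - 30144 = -30234 + \frac{\sqrt{714434}}{378}$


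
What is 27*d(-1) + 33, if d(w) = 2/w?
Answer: -21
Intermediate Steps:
27*d(-1) + 33 = 27*(2/(-1)) + 33 = 27*(2*(-1)) + 33 = 27*(-2) + 33 = -54 + 33 = -21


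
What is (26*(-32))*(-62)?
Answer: 51584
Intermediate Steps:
(26*(-32))*(-62) = -832*(-62) = 51584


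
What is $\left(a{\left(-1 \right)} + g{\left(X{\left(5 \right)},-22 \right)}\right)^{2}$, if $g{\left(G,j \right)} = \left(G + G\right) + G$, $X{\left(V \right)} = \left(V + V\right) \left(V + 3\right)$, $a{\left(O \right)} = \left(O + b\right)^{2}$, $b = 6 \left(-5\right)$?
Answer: $1442401$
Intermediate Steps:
$b = -30$
$a{\left(O \right)} = \left(-30 + O\right)^{2}$ ($a{\left(O \right)} = \left(O - 30\right)^{2} = \left(-30 + O\right)^{2}$)
$X{\left(V \right)} = 2 V \left(3 + V\right)$
$g{\left(G,j \right)} = 3 G$ ($g{\left(G,j \right)} = 2 G + G = 3 G$)
$\left(a{\left(-1 \right)} + g{\left(X{\left(5 \right)},-22 \right)}\right)^{2} = \left(\left(-30 - 1\right)^{2} + 3 \cdot 2 \cdot 5 \left(3 + 5\right)\right)^{2} = \left(\left(-31\right)^{2} + 3 \cdot 2 \cdot 5 \cdot 8\right)^{2} = \left(961 + 3 \cdot 80\right)^{2} = \left(961 + 240\right)^{2} = 1201^{2} = 1442401$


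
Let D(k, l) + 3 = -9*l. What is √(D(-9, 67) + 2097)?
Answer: √1491 ≈ 38.613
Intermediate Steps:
D(k, l) = -3 - 9*l
√(D(-9, 67) + 2097) = √((-3 - 9*67) + 2097) = √((-3 - 603) + 2097) = √(-606 + 2097) = √1491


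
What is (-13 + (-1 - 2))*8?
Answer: -128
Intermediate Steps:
(-13 + (-1 - 2))*8 = (-13 - 3)*8 = -16*8 = -128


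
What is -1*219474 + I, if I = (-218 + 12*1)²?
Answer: -177038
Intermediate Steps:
I = 42436 (I = (-218 + 12)² = (-206)² = 42436)
-1*219474 + I = -1*219474 + 42436 = -219474 + 42436 = -177038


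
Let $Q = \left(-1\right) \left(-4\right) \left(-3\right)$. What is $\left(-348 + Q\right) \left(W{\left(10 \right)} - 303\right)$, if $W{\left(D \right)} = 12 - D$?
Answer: $108360$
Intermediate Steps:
$Q = -12$ ($Q = 4 \left(-3\right) = -12$)
$\left(-348 + Q\right) \left(W{\left(10 \right)} - 303\right) = \left(-348 - 12\right) \left(\left(12 - 10\right) - 303\right) = - 360 \left(\left(12 - 10\right) - 303\right) = - 360 \left(2 - 303\right) = \left(-360\right) \left(-301\right) = 108360$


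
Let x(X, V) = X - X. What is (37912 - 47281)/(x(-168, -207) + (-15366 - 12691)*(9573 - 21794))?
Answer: -9369/342884597 ≈ -2.7324e-5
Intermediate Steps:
x(X, V) = 0
(37912 - 47281)/(x(-168, -207) + (-15366 - 12691)*(9573 - 21794)) = (37912 - 47281)/(0 + (-15366 - 12691)*(9573 - 21794)) = -9369/(0 - 28057*(-12221)) = -9369/(0 + 342884597) = -9369/342884597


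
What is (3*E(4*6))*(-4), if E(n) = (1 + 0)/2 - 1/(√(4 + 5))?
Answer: -2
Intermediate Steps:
E(n) = ⅙ (E(n) = 1*(½) - 1/(√9) = ½ - 1/3 = ½ - 1*⅓ = ½ - ⅓ = ⅙)
(3*E(4*6))*(-4) = (3*(⅙))*(-4) = (½)*(-4) = -2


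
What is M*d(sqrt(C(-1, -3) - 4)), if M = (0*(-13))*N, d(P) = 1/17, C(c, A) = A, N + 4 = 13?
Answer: 0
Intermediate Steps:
N = 9 (N = -4 + 13 = 9)
d(P) = 1/17
M = 0 (M = (0*(-13))*9 = 0*9 = 0)
M*d(sqrt(C(-1, -3) - 4)) = 0*(1/17) = 0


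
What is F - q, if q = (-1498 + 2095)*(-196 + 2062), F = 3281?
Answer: -1110721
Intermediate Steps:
q = 1114002 (q = 597*1866 = 1114002)
F - q = 3281 - 1*1114002 = 3281 - 1114002 = -1110721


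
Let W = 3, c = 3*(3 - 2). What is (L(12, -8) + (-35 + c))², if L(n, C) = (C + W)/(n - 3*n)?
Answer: 582169/576 ≈ 1010.7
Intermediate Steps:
c = 3 (c = 3*1 = 3)
L(n, C) = -(3 + C)/(2*n) (L(n, C) = (C + 3)/(n - 3*n) = (3 + C)/((-2*n)) = (3 + C)*(-1/(2*n)) = -(3 + C)/(2*n))
(L(12, -8) + (-35 + c))² = ((½)*(-3 - 1*(-8))/12 + (-35 + 3))² = ((½)*(1/12)*(-3 + 8) - 32)² = ((½)*(1/12)*5 - 32)² = (5/24 - 32)² = (-763/24)² = 582169/576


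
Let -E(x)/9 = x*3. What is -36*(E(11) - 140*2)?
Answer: 20772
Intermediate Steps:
E(x) = -27*x (E(x) = -9*x*3 = -27*x)
-36*(E(11) - 140*2) = -36*(-27*11 - 140*2) = -36*(-297 - 280) = -36*(-577) = 20772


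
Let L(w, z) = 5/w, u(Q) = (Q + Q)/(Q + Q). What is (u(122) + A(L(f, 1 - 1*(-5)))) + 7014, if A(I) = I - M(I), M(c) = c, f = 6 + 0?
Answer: 7015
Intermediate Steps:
f = 6
u(Q) = 1 (u(Q) = (2*Q)/((2*Q)) = (2*Q)*(1/(2*Q)) = 1)
A(I) = 0 (A(I) = I - I = 0)
(u(122) + A(L(f, 1 - 1*(-5)))) + 7014 = (1 + 0) + 7014 = 1 + 7014 = 7015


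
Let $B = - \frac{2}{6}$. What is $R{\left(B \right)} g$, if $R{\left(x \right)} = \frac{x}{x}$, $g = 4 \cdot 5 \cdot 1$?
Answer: $20$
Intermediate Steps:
$g = 20$ ($g = 20 \cdot 1 = 20$)
$B = - \frac{1}{3}$ ($B = \left(-2\right) \frac{1}{6} = - \frac{1}{3} \approx -0.33333$)
$R{\left(x \right)} = 1$
$R{\left(B \right)} g = 1 \cdot 20 = 20$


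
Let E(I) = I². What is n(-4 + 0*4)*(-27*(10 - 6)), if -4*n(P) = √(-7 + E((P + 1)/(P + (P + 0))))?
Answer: 27*I*√439/8 ≈ 70.714*I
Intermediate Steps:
n(P) = -√(-7 + (1 + P)²/(4*P²))/4 (n(P) = -√(-7 + ((P + 1)/(P + (P + 0)))²)/4 = -√(-7 + ((1 + P)/(P + P))²)/4 = -√(-7 + ((1 + P)/((2*P)))²)/4 = -√(-7 + ((1 + P)*(1/(2*P)))²)/4 = -√(-7 + ((1 + P)/(2*P))²)/4 = -√(-7 + (1 + P)²/(4*P²))/4)
n(-4 + 0*4)*(-27*(10 - 6)) = (-√(-27 + (-4 + 0*4)⁻² + 2/(-4 + 0*4))/8)*(-27*(10 - 6)) = (-√(-27 + (-4 + 0)⁻² + 2/(-4 + 0))/8)*(-27*4) = -√(-27 + (-4)⁻² + 2/(-4))/8*(-108) = -√(-27 + 1/16 + 2*(-¼))/8*(-108) = -√(-27 + 1/16 - ½)/8*(-108) = -I*√439/32*(-108) = 27*I*√439/8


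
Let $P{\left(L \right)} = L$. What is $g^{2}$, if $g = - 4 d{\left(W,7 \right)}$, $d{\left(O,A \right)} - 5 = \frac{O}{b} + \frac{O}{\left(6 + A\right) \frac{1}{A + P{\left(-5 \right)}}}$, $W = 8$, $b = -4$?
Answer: $\frac{48400}{169} \approx 286.39$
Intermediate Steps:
$d{\left(O,A \right)} = 5 - \frac{O}{4} + \frac{O \left(-5 + A\right)}{6 + A}$ ($d{\left(O,A \right)} = 5 + \left(\frac{O}{-4} + \frac{O}{\left(6 + A\right) \frac{1}{A - 5}}\right) = 5 + \left(O \left(- \frac{1}{4}\right) + \frac{O}{\left(6 + A\right) \frac{1}{-5 + A}}\right) = 5 - \left(\frac{O}{4} - \frac{O}{\frac{1}{-5 + A} \left(6 + A\right)}\right) = 5 + \left(- \frac{O}{4} + O \frac{-5 + A}{6 + A}\right) = 5 + \left(- \frac{O}{4} + \frac{O \left(-5 + A\right)}{6 + A}\right) = 5 - \frac{O}{4} + \frac{O \left(-5 + A\right)}{6 + A}$)
$g = - \frac{220}{13}$ ($g = - 4 \frac{120 - 208 + 20 \cdot 7 + 3 \cdot 7 \cdot 8}{4 \left(6 + 7\right)} = - 4 \frac{120 - 208 + 140 + 168}{4 \cdot 13} = - 4 \cdot \frac{1}{4} \cdot \frac{1}{13} \cdot 220 = \left(-4\right) \frac{55}{13} = - \frac{220}{13} \approx -16.923$)
$g^{2} = \left(- \frac{220}{13}\right)^{2} = \frac{48400}{169}$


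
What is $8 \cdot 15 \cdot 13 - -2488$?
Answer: $4048$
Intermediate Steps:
$8 \cdot 15 \cdot 13 - -2488 = 120 \cdot 13 + 2488 = 1560 + 2488 = 4048$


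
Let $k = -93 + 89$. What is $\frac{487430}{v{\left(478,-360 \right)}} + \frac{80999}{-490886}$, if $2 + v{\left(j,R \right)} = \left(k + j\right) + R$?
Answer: $\frac{59815872773}{13744808} \approx 4351.9$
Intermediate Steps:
$k = -4$
$v{\left(j,R \right)} = -6 + R + j$ ($v{\left(j,R \right)} = -2 + \left(\left(-4 + j\right) + R\right) = -2 + \left(-4 + R + j\right) = -6 + R + j$)
$\frac{487430}{v{\left(478,-360 \right)}} + \frac{80999}{-490886} = \frac{487430}{-6 - 360 + 478} + \frac{80999}{-490886} = \frac{487430}{112} + 80999 \left(- \frac{1}{490886}\right) = 487430 \cdot \frac{1}{112} - \frac{80999}{490886} = \frac{243715}{56} - \frac{80999}{490886} = \frac{59815872773}{13744808}$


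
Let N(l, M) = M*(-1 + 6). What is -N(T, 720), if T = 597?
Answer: -3600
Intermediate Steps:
N(l, M) = 5*M (N(l, M) = M*5 = 5*M)
-N(T, 720) = -5*720 = -1*3600 = -3600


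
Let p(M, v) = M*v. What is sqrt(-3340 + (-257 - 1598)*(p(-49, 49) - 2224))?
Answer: sqrt(8576035) ≈ 2928.5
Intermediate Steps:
sqrt(-3340 + (-257 - 1598)*(p(-49, 49) - 2224)) = sqrt(-3340 + (-257 - 1598)*(-49*49 - 2224)) = sqrt(-3340 - 1855*(-2401 - 2224)) = sqrt(-3340 - 1855*(-4625)) = sqrt(-3340 + 8579375) = sqrt(8576035)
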